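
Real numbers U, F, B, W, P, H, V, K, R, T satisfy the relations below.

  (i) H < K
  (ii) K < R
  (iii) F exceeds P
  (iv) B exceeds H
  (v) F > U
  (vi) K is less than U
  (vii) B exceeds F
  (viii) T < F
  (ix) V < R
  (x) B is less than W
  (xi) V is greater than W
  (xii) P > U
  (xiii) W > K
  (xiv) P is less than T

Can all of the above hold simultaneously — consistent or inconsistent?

consistent

Every relation is compatible with H < K < U < P < T < F < B < W < V < R; the set is consistent.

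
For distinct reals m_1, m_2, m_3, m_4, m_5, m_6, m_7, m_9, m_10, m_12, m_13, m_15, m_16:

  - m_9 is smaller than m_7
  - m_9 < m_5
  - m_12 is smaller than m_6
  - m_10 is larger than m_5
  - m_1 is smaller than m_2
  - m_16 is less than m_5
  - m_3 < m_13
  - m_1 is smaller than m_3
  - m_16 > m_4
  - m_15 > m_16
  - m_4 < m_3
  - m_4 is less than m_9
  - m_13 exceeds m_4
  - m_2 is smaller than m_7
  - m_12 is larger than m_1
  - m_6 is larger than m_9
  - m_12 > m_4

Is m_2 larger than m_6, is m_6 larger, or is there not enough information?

Following every chain through m_2: above m_2 we get m_7; below m_2 we get m_1.
m_6 is not reached, and no chain runs the other way from m_6 to m_2.
So the given relations leave the order of m_2 and m_6 undetermined.

undetermined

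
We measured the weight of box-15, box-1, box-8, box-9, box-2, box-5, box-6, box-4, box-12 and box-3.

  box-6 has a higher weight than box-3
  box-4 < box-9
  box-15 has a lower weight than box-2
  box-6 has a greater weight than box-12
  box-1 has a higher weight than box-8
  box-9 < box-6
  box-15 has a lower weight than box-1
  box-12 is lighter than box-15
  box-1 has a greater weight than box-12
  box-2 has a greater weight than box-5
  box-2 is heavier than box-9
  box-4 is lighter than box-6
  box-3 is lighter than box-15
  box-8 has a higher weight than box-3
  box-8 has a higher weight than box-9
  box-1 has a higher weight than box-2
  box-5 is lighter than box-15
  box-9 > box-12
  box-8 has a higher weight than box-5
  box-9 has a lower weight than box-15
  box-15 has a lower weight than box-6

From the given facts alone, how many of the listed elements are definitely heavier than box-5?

5

Directly above box-5: box-15, box-2, box-8.
One step further: box-6, box-1 (5 so far).
No other element is forced above box-5 by the given relations, so the count is 5.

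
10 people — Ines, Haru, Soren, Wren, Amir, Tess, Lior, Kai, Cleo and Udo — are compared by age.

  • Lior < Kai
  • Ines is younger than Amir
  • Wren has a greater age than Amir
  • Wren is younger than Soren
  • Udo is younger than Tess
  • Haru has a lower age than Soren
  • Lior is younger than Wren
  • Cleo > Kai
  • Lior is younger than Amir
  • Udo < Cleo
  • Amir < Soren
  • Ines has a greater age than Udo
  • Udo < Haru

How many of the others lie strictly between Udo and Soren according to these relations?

4

Chaining upward from Udo reaches: Haru, Ines, Cleo, Amir, Tess, Wren.
Chaining downward from Soren reaches: Lior, Haru, Ines, Amir, Wren.
Strictly between Udo and Soren are those in both lists: Haru, Ines, Amir, Wren — 4 elements.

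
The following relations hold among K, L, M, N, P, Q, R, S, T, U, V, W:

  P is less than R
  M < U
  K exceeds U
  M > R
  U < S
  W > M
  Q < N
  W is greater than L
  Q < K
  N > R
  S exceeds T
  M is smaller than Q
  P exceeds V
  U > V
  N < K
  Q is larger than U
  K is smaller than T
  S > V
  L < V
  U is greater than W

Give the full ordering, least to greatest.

The consecutive links are each given: L < V; V < P; P < R; R < M; M < W; W < U; U < Q; Q < N; N < K; K < T; T < S.

L < V < P < R < M < W < U < Q < N < K < T < S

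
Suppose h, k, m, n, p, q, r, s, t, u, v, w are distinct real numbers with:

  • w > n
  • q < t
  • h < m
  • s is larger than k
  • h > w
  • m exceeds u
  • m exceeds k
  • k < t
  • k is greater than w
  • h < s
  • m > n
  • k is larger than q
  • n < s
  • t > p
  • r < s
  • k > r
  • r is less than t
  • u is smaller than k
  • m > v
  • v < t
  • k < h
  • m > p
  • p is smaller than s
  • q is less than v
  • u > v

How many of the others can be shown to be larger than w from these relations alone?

Directly above w: k, h.
One step further: t, s, m (5 so far).
Nothing else is reachable above w; 5 in all.

5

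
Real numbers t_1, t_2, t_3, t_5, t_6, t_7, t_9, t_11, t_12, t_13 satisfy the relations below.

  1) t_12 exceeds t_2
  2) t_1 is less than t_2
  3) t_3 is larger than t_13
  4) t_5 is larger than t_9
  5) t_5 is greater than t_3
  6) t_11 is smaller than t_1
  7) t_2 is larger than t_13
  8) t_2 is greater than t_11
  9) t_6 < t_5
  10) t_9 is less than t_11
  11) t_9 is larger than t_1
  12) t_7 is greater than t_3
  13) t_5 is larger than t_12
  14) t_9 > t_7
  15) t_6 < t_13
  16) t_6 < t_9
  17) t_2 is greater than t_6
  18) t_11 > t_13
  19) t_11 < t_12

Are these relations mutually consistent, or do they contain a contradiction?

We have t_1 < t_9 stated directly, yet also t_9 < t_11 < t_1 by chaining the others — so t_9 < t_1. Contradiction.

inconsistent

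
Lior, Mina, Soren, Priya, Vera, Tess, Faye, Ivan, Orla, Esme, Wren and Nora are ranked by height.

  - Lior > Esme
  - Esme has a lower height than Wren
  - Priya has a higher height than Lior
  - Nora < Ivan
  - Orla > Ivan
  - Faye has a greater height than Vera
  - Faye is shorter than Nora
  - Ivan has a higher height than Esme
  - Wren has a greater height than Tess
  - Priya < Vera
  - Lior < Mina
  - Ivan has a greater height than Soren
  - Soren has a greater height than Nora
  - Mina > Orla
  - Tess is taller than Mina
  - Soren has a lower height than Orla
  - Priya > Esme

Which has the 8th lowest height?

The consecutive relations fix a unique order: Esme < Lior < Priya < Vera < Faye < Nora < Soren < Ivan < Orla < Mina < Tess < Wren.
The 8th smallest is Ivan.

Ivan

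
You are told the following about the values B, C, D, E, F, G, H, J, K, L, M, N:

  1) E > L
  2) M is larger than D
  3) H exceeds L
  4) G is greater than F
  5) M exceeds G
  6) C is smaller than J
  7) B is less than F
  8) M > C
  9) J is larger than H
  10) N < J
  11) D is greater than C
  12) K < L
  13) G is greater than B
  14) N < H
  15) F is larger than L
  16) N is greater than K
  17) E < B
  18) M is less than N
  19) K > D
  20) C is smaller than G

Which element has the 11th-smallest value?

Chaining the given pairs: C < D < K < L < E < B < F < G < M < N < H < J.
Counting 11 from the smallest end gives H.

H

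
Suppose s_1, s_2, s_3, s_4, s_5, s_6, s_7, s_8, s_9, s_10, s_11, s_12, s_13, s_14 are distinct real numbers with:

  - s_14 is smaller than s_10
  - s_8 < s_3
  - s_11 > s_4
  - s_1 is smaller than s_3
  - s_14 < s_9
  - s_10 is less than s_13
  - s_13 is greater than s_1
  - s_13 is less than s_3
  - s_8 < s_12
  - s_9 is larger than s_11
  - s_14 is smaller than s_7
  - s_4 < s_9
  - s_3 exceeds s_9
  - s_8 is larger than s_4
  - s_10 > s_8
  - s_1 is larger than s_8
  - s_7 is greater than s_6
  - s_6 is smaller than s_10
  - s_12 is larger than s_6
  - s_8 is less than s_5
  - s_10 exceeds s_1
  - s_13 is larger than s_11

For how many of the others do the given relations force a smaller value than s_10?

5

The elements the relations force below s_10 are s_4, s_8, s_6, s_1, s_14 — no chain reaches any other.
That is 5.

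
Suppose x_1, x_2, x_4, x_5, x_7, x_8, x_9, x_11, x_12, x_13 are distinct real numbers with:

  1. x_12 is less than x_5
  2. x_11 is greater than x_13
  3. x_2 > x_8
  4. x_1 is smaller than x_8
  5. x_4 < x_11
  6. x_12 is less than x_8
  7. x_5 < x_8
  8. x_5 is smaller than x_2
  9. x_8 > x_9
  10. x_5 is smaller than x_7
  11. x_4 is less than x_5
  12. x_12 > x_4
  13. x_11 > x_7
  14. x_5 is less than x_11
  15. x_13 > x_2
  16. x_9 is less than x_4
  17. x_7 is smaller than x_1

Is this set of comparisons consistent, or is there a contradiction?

consistent

Every relation is compatible with x_9 < x_4 < x_12 < x_5 < x_7 < x_1 < x_8 < x_2 < x_13 < x_11; the set is consistent.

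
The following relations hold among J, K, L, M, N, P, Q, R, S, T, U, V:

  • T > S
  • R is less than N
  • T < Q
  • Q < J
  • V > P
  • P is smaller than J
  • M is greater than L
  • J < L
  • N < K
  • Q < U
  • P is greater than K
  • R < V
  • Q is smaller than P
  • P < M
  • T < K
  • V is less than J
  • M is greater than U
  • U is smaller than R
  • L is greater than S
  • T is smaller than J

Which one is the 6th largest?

K

The consecutive relations fix a unique order: S < T < Q < U < R < N < K < P < V < J < L < M.
The 6th largest is K.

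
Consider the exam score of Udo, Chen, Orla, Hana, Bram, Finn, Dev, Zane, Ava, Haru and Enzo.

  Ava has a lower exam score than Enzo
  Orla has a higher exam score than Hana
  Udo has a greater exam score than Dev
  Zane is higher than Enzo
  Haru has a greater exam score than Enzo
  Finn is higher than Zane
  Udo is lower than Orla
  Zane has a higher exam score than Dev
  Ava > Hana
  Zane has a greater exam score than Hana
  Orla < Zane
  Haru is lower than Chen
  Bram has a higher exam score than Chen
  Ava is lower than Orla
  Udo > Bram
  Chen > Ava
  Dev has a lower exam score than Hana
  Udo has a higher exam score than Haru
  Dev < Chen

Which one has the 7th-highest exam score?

The consecutive relations fix a unique order: Dev < Hana < Ava < Enzo < Haru < Chen < Bram < Udo < Orla < Zane < Finn.
The 7th largest is Haru.

Haru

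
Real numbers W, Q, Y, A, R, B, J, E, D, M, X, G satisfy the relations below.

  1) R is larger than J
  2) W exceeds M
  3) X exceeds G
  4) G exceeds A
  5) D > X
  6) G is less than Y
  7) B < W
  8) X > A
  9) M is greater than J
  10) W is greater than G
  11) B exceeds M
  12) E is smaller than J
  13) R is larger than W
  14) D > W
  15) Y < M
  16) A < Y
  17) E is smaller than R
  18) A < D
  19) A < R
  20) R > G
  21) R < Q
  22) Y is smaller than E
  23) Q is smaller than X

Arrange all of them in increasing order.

The consecutive links are each given: A < G; G < Y; Y < E; E < J; J < M; M < B; B < W; W < R; R < Q; Q < X; X < D.

A < G < Y < E < J < M < B < W < R < Q < X < D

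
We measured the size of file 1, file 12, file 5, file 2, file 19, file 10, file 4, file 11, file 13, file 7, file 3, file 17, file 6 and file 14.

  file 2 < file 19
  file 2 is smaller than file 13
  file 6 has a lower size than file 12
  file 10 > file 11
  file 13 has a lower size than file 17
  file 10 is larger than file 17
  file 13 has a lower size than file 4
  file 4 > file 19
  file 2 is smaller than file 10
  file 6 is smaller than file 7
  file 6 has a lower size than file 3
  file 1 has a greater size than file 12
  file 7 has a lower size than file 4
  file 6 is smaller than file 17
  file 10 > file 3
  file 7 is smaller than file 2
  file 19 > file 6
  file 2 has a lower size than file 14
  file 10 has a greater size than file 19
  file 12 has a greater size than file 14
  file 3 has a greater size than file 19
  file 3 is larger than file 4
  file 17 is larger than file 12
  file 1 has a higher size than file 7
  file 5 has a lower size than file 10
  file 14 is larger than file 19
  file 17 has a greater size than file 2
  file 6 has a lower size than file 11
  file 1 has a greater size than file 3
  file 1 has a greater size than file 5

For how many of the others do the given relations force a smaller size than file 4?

5

Directly below file 4: file 7, file 13, file 19.
One step further: file 6, file 2 (5 so far).
Nothing else is reachable below file 4; 5 in all.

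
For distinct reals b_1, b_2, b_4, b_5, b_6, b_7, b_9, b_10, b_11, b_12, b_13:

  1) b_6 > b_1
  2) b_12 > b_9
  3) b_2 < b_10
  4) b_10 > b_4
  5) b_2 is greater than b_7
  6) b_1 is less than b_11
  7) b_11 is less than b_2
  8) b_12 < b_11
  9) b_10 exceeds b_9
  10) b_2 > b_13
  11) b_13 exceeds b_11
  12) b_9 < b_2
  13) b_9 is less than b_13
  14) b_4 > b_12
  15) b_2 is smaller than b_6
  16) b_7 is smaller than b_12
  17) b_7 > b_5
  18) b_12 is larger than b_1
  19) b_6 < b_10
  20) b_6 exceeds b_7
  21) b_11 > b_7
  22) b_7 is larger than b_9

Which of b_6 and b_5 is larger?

b_5 < b_7 and b_7 < b_12 give b_5 < b_12.
With b_12 < b_11: b_5 < b_7 < b_12 < b_11.
With b_11 < b_13: b_5 < b_7 < b_12 < b_11 < b_13.
With b_13 < b_2: b_5 < b_7 < b_12 < b_11 < b_13 < b_2.
With b_2 < b_6: b_5 < b_7 < b_12 < b_11 < b_13 < b_2 < b_6.
So b_5 < b_6; b_6 is the larger of the two.

b_6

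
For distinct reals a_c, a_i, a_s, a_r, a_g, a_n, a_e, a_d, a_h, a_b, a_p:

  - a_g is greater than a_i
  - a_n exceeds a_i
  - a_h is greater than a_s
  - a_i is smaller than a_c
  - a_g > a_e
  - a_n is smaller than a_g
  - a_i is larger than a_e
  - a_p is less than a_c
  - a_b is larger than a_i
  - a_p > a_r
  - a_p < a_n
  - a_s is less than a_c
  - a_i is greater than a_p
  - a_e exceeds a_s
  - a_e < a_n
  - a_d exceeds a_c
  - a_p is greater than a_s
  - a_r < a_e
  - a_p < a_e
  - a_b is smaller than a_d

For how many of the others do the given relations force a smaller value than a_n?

5

The elements the relations force below a_n are a_r, a_s, a_p, a_e, a_i — no chain reaches any other.
That is 5.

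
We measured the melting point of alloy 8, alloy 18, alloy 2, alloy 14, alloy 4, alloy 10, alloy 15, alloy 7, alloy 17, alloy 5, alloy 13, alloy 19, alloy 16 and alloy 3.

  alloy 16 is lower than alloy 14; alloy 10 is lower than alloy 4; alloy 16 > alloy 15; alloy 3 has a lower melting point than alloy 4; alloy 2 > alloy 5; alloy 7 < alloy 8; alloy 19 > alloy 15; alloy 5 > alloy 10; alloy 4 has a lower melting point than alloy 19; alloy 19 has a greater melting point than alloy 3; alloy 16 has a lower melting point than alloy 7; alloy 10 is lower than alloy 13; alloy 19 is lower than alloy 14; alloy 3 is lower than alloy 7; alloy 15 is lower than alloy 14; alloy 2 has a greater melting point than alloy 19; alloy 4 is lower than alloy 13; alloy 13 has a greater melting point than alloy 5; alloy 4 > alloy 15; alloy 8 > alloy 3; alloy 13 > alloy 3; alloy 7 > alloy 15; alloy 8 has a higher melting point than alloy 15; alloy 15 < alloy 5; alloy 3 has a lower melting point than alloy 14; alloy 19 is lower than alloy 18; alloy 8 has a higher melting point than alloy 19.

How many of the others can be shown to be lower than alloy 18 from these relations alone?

5

The elements the relations force below alloy 18 are alloy 3, alloy 15, alloy 10, alloy 4, alloy 19 — no chain reaches any other.
That is 5.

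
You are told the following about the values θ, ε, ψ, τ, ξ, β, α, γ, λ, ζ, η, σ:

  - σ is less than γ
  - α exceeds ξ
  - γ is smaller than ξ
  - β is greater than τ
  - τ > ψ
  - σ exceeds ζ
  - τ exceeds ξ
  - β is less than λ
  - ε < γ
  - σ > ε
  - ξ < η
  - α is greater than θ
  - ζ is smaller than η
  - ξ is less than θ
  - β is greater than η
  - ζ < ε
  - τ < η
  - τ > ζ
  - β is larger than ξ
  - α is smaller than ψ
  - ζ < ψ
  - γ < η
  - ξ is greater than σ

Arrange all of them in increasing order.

Nothing is placed below ζ, so it is least; from there ζ < ε; ε < σ; σ < γ; γ < ξ; ξ < θ; θ < α; α < ψ; ψ < τ; τ < η; η < β; β < λ, each given directly.

ζ < ε < σ < γ < ξ < θ < α < ψ < τ < η < β < λ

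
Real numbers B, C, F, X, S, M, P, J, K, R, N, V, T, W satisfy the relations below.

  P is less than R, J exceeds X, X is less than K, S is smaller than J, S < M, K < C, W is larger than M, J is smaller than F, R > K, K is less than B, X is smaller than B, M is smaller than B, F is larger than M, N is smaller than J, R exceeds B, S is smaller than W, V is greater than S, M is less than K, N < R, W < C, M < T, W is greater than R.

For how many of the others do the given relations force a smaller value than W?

From W the given relations immediately reach S, M, R.
From those, K, N, B, P — 7 in total.
From those, X — 8 in total.
Nothing else is reachable below W; 8 in all.

8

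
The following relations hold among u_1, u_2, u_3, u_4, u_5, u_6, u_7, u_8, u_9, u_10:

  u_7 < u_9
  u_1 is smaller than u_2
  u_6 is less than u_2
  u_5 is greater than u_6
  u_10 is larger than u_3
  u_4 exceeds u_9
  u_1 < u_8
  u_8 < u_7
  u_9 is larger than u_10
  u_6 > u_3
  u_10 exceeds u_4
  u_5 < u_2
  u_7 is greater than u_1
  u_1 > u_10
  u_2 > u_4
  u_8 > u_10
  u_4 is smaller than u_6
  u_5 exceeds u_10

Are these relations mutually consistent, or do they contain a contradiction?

Chaining the given relations yields u_10 < u_1 < u_8 < u_7 < u_9 < u_4, so u_10 < u_4. But one relation states u_4 < u_10. These cannot both hold.

inconsistent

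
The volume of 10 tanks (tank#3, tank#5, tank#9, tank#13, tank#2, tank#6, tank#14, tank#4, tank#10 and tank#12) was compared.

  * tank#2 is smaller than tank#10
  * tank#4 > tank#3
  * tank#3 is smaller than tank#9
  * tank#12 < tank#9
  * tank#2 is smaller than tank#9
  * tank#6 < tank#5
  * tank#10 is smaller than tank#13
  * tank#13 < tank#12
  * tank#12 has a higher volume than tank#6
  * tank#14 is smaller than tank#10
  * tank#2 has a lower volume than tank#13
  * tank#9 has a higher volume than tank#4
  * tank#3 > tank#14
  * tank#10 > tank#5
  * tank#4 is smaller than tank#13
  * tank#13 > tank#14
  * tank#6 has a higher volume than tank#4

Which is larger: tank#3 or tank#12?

The relevant relations are tank#3 < tank#4; tank#4 < tank#6; tank#6 < tank#5; tank#5 < tank#10; tank#10 < tank#13; tank#13 < tank#12.
Chaining these gives tank#3 < tank#4 < tank#6 < tank#5 < tank#10 < tank#13 < tank#12.
So tank#3 < tank#12; tank#12 is the larger of the two.

tank#12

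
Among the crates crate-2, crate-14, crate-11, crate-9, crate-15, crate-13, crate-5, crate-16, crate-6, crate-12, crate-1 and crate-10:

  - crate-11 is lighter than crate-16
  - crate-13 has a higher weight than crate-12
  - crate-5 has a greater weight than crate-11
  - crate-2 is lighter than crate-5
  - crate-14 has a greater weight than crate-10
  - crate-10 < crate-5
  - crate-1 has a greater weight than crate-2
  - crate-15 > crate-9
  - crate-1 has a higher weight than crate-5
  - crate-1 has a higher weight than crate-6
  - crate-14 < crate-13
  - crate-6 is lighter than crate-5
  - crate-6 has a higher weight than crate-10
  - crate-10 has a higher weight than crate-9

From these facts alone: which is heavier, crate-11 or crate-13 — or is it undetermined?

Following every chain through crate-11: above crate-11 we get crate-5, crate-1, crate-16.
crate-13 is not reached, and no chain runs the other way from crate-13 to crate-11.
So the given relations leave the order of crate-11 and crate-13 undetermined.

undetermined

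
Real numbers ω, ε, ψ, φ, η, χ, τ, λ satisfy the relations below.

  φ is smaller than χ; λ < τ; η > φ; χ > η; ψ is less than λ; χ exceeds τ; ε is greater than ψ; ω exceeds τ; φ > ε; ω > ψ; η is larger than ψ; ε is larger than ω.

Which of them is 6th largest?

τ

Chaining the given pairs: ψ < λ < τ < ω < ε < φ < η < χ.
Counting 6 from the largest end gives τ.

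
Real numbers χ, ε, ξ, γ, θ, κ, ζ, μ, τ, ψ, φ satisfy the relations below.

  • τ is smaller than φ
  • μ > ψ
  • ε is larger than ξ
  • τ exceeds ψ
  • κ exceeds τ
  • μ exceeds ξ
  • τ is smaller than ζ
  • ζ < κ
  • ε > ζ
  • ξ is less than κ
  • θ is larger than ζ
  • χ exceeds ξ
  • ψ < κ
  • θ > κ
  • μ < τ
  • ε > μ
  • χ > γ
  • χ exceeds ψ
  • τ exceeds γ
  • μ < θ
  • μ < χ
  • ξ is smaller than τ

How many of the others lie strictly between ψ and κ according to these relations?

3

Chaining upward from ψ reaches: μ, τ, ζ, φ, ε, θ, χ.
Chaining downward from κ reaches: γ, ξ, μ, τ, ζ.
Strictly between ψ and κ are those in both lists: μ, τ, ζ — 3 elements.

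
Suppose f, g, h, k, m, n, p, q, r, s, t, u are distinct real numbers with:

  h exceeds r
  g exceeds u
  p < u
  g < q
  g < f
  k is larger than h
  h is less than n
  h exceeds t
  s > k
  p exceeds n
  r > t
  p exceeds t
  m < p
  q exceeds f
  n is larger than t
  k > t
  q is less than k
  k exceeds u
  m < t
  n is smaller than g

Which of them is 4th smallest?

h

The consecutive relations fix a unique order: m < t < r < h < n < p < u < g < f < q < k < s.
Counting 4 from the smallest end gives h.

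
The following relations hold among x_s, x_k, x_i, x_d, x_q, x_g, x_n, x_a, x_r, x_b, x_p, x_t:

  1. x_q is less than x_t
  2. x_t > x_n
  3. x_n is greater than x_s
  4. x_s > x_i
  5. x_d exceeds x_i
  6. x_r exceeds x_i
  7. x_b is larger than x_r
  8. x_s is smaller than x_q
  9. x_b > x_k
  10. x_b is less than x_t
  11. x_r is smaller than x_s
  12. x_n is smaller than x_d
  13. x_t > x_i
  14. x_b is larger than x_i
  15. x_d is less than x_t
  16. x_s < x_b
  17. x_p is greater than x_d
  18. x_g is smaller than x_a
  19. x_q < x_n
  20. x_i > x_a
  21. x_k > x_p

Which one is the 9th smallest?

x_p

Piecing the relations together gives one ordering: x_g < x_a < x_i < x_r < x_s < x_q < x_n < x_d < x_p < x_k < x_b < x_t.
Counting 9 from the smallest end gives x_p.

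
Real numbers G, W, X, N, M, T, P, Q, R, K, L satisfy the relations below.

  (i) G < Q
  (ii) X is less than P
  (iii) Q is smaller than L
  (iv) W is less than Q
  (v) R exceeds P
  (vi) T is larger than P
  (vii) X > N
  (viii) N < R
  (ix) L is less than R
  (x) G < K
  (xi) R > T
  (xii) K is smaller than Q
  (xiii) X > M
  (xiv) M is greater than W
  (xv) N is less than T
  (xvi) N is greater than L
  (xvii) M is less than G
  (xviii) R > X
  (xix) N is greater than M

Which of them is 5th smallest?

Q

Chaining the given pairs: W < M < G < K < Q < L < N < X < P < T < R.
Counting 5 from the smallest end gives Q.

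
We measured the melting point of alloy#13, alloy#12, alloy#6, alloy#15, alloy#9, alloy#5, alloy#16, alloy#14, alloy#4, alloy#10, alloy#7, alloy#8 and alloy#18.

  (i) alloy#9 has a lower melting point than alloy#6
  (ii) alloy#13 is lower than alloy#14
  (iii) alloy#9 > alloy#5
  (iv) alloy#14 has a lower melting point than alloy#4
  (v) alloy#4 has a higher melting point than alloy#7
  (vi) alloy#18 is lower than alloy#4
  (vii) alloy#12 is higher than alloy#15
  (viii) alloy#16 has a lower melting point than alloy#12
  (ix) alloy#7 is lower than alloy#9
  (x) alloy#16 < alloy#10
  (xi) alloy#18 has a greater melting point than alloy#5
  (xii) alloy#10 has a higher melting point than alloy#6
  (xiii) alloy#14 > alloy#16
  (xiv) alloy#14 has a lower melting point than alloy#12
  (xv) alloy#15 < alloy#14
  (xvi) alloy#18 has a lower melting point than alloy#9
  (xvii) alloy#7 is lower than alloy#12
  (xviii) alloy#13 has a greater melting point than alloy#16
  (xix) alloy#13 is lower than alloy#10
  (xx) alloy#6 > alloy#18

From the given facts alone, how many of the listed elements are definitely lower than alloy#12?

5

The elements the relations force below alloy#12 are alloy#7, alloy#16, alloy#15, alloy#13, alloy#14 — no chain reaches any other.
That is 5.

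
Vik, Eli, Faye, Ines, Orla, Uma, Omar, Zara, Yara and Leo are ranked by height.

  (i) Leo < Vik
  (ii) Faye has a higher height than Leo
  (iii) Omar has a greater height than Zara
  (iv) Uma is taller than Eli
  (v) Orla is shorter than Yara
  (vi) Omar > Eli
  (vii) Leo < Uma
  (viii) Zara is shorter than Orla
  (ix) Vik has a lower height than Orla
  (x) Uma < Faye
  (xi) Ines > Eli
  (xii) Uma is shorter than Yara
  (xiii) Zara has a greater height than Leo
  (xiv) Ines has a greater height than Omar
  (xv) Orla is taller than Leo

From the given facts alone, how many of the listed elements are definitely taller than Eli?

Directly above Eli: Omar, Uma, Ines.
One step further: Faye, Yara (5 so far).
Nothing else is reachable above Eli; 5 in all.

5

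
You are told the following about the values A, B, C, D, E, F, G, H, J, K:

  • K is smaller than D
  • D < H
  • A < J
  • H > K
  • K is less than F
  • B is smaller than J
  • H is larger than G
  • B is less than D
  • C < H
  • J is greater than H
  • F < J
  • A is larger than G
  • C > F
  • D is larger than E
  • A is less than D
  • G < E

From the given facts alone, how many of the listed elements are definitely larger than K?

5

From K the given relations immediately reach D, F, H.
From those, C, J — 5 in total.
Nothing else is reachable above K; 5 in all.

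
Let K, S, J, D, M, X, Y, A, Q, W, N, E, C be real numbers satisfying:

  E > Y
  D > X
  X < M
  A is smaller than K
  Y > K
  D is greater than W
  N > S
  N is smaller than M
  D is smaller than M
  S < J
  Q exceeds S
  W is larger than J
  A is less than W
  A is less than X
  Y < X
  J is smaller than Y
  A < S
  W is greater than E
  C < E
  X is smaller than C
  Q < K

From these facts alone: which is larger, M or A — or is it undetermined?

A < S and S < J give A < J.
With J < Y: A < S < J < Y.
With Y < X: A < S < J < Y < X.
With X < C: A < S < J < Y < X < C.
Then C < E extends the chain to E.
With E < W: A < S < J < Y < X < C < E < W.
Then W < D extends the chain to D.
With D < M: A < S < J < Y < X < C < E < W < D < M.
So M is larger.

M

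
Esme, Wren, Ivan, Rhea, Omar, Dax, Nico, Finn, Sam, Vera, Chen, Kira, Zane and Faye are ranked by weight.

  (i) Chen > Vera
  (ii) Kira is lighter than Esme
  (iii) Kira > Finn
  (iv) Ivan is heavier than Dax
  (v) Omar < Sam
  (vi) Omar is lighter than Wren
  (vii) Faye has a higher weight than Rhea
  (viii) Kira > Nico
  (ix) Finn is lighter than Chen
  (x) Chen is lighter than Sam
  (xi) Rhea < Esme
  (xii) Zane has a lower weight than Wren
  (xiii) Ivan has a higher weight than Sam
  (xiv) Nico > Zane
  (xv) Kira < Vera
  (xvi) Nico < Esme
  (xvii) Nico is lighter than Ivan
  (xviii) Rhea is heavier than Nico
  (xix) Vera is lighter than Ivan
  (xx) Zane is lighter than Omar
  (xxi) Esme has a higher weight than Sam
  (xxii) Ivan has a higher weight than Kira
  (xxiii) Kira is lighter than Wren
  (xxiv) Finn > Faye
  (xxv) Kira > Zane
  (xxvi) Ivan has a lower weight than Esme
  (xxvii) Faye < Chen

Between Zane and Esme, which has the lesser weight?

Zane < Nico and Nico < Rhea give Zane < Rhea.
Then Rhea < Faye extends the chain to Faye.
With Faye < Finn: Zane < Nico < Rhea < Faye < Finn.
With Finn < Kira: Zane < Nico < Rhea < Faye < Finn < Kira.
Then Kira < Vera extends the chain to Vera.
Then Vera < Chen extends the chain to Chen.
Then Chen < Sam extends the chain to Sam.
With Sam < Ivan: Zane < Nico < Rhea < Faye < Finn < Kira < Vera < Chen < Sam < Ivan.
With Ivan < Esme: Zane < Nico < Rhea < Faye < Finn < Kira < Vera < Chen < Sam < Ivan < Esme.
So Zane < Esme; Zane is the lighter of the two.

Zane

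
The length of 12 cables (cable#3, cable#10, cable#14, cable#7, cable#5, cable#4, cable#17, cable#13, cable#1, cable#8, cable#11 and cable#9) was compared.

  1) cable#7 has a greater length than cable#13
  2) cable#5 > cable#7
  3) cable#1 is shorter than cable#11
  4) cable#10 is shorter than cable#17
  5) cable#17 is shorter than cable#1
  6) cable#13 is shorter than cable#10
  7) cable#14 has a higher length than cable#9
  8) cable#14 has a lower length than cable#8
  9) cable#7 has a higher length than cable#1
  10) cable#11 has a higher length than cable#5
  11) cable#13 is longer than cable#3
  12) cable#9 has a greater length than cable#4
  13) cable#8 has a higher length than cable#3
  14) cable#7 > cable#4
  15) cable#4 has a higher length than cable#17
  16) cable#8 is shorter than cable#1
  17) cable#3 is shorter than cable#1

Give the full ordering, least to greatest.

cable#3 < cable#13 < cable#10 < cable#17 < cable#4 < cable#9 < cable#14 < cable#8 < cable#1 < cable#7 < cable#5 < cable#11

The consecutive links are each given: cable#3 < cable#13; cable#13 < cable#10; cable#10 < cable#17; cable#17 < cable#4; cable#4 < cable#9; cable#9 < cable#14; cable#14 < cable#8; cable#8 < cable#1; cable#1 < cable#7; cable#7 < cable#5; cable#5 < cable#11.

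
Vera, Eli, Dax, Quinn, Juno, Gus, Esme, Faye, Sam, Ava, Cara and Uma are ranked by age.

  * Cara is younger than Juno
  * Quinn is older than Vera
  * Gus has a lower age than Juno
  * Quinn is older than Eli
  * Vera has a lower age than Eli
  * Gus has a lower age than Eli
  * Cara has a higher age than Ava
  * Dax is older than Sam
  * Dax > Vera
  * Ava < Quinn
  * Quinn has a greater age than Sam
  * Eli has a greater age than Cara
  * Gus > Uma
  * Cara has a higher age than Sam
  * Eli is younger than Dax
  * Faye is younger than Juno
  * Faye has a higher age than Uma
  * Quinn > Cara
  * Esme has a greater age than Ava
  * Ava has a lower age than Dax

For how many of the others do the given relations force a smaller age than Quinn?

7

Directly below Quinn: Sam, Vera, Ava, Cara, Eli.
One step further: Gus (6 so far).
One step further: Uma (7 so far).
No other element is forced below Quinn by the given relations, so the count is 7.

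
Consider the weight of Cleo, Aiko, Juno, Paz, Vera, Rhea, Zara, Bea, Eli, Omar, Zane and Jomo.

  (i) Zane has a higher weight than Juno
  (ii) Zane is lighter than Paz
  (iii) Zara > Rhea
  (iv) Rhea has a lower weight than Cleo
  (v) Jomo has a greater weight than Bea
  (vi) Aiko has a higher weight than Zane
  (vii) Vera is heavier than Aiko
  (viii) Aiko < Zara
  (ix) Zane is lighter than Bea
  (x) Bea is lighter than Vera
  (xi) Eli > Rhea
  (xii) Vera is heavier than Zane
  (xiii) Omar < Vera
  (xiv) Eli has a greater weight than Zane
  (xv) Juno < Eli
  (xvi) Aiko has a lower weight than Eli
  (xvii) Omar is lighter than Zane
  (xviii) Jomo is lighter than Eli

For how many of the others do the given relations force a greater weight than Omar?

8

From Omar the given relations immediately reach Zane, Vera.
From those, Bea, Aiko, Paz, Eli — 6 in total.
From those, Zara, Jomo — 8 in total.
No other element is forced above Omar by the given relations, so the count is 8.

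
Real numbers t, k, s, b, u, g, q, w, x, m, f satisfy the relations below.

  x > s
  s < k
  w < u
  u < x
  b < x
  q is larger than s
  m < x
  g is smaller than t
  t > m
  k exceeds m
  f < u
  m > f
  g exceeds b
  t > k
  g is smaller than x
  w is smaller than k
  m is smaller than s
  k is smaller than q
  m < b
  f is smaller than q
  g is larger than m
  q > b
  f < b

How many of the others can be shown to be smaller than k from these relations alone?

4

From k the given relations immediately reach w, m, s.
From those, f — 4 in total.
No other element is forced below k by the given relations, so the count is 4.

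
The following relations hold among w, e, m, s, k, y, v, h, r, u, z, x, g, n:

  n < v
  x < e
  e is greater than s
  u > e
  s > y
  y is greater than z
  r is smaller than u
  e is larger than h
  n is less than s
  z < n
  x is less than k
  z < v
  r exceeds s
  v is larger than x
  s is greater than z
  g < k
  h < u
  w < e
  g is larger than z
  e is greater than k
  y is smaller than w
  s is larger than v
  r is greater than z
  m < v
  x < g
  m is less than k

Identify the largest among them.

u

z is not greatest since z < v; x is not greatest since x < g; m is not greatest since m < v; y is not greatest since y < s; n is not greatest since n < v; v is not greatest since v < s; g is not greatest since g < k; h is not greatest since h < u; w is not greatest since w < e; k is not greatest since k < e; s is not greatest since s < r; e is not greatest since e < u; r is not greatest since r < u.
Only u has nothing above it, so u is the largest.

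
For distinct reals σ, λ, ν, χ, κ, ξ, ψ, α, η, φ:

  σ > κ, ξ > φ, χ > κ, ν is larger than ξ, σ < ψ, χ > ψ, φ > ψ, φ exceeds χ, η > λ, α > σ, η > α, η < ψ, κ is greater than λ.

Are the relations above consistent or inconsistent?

Every relation is compatible with λ < κ < σ < α < η < ψ < χ < φ < ξ < ν; the set is consistent.

consistent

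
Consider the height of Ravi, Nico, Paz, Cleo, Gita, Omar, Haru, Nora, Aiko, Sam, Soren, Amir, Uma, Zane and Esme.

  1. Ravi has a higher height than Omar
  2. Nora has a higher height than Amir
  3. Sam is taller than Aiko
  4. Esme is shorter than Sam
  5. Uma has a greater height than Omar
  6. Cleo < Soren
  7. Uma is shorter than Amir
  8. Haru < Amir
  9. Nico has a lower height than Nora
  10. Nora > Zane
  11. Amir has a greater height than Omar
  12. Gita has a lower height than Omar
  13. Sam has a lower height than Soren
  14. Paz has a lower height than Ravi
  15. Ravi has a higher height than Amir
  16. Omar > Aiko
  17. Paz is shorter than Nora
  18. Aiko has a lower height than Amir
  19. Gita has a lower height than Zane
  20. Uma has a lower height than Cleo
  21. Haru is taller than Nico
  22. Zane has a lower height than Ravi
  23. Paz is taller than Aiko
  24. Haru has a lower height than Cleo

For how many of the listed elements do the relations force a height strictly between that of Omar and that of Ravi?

2

The relations place Omar below Ravi. An element lies strictly between them when it is forced above Omar and also forced below Ravi.
Above Omar: {Uma, Amir, Cleo, Nora, Soren}. Below Ravi: {Gita, Aiko, Paz, Zane, Nico, Haru, Uma, Amir}.
Intersection: {Uma, Amir} — 2.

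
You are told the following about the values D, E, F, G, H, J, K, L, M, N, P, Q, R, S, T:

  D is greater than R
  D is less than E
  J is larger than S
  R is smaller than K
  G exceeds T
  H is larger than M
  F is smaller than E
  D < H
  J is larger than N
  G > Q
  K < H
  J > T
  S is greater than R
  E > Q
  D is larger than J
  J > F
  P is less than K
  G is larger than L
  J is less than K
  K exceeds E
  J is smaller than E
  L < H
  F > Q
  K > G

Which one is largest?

H

N is not greatest since N < J; R is not greatest since R < D; Q is not greatest since Q < E; F is not greatest since F < E; S is not greatest since S < J; T is not greatest since T < J; J is not greatest since J < K; M is not greatest since M < H; L is not greatest since L < G; D is not greatest since D < H; E is not greatest since E < K; P is not greatest since P < K; G is not greatest since G < K; K is not greatest since K < H.
Only H has nothing above it, so H is the largest.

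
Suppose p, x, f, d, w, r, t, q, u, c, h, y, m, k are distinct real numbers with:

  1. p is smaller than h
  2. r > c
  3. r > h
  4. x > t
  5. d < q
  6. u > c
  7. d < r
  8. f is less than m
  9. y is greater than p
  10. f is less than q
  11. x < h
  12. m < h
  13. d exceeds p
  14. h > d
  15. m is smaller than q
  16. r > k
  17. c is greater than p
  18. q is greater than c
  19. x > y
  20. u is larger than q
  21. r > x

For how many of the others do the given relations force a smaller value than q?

Directly below q: f, c, d, m.
One step further: p (5 so far).
Nothing else is reachable below q; 5 in all.

5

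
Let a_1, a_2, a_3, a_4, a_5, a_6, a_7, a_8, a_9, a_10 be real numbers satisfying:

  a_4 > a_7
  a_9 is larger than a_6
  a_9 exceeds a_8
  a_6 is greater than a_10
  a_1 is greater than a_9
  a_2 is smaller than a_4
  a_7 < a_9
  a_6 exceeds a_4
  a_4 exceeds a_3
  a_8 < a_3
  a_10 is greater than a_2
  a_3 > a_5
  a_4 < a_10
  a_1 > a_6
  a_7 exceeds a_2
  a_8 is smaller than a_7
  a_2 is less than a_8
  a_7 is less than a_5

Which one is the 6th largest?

a_3

Piecing the relations together gives one ordering: a_2 < a_8 < a_7 < a_5 < a_3 < a_4 < a_10 < a_6 < a_9 < a_1.
Counting 6 from the largest end gives a_3.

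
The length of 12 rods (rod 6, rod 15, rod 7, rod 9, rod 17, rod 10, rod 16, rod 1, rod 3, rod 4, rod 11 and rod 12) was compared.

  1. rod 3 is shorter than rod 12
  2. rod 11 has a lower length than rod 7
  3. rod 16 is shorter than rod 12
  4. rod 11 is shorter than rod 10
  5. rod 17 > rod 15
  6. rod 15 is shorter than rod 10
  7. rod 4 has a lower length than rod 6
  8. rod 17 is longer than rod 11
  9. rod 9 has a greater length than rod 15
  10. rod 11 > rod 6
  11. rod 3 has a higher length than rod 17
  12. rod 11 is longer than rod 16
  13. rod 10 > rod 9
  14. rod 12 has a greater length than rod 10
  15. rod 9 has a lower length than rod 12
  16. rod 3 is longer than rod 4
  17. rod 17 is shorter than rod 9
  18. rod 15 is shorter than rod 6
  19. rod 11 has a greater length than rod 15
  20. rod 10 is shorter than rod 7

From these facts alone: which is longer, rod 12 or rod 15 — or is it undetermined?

rod 15 < rod 6 and rod 6 < rod 11 give rod 15 < rod 11.
With rod 11 < rod 17: rod 15 < rod 6 < rod 11 < rod 17.
Then rod 17 < rod 3 extends the chain to rod 3.
With rod 3 < rod 12: rod 15 < rod 6 < rod 11 < rod 17 < rod 3 < rod 12.
So rod 12 is longer.

rod 12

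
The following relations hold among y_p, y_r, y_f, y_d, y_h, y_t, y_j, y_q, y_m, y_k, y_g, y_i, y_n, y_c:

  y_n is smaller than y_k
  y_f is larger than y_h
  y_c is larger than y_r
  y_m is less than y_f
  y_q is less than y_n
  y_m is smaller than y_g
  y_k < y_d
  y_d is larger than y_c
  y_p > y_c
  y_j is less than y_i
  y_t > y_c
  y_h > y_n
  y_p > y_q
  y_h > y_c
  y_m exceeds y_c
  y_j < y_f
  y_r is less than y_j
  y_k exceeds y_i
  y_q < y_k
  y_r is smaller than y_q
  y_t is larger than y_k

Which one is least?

y_r

Chaining upward from y_r: directly above it, y_c, y_q, y_j; then y_i, y_n, y_m, y_k, y_p, y_h, y_d, y_f, y_t; then y_g.
That covers every other element, and nothing is given below y_r, so y_r is the least.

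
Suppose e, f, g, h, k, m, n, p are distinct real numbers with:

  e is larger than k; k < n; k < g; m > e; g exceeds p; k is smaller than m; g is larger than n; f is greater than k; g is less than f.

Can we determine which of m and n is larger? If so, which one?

Following every chain through n: above n we get g, f; below n we get k.
m is not reached, and no chain runs the other way from m to n.
So the given relations leave the order of n and m undetermined.

undetermined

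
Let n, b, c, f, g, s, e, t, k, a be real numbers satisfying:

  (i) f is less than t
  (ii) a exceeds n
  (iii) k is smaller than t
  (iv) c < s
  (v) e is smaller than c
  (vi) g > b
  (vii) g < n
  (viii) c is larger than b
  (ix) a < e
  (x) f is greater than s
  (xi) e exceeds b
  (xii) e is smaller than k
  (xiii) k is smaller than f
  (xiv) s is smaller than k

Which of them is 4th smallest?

a

The consecutive relations fix a unique order: b < g < n < a < e < c < s < k < f < t.
Counting 4 from the smallest end gives a.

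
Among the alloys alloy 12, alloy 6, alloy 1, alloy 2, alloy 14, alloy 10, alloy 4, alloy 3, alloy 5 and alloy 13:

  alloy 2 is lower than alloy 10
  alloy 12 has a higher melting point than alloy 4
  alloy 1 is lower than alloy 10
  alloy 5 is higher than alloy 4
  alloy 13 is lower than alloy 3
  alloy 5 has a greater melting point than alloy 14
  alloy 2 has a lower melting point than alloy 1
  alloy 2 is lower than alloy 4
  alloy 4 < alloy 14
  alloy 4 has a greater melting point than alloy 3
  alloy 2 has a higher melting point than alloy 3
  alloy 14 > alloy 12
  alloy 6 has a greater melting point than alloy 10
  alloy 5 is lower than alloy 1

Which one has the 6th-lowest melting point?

Piecing the relations together gives one ordering: alloy 13 < alloy 3 < alloy 2 < alloy 4 < alloy 12 < alloy 14 < alloy 5 < alloy 1 < alloy 10 < alloy 6.
Counting 6 from the smallest end gives alloy 14.

alloy 14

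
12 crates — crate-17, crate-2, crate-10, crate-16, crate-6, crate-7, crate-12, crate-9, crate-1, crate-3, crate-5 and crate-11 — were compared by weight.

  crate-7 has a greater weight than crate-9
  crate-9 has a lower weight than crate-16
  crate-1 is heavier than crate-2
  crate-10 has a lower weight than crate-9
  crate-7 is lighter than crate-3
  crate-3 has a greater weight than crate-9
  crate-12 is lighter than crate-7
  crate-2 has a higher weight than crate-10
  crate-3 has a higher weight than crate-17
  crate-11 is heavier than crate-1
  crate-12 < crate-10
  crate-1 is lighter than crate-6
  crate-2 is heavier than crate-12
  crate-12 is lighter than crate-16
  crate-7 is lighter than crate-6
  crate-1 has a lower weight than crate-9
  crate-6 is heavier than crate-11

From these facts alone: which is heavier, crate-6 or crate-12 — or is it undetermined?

crate-6

crate-12 < crate-10 and crate-10 < crate-2 give crate-12 < crate-2.
Then crate-2 < crate-1 extends the chain to crate-1.
Then crate-1 < crate-9 extends the chain to crate-9.
With crate-9 < crate-7: crate-12 < crate-10 < crate-2 < crate-1 < crate-9 < crate-7.
With crate-7 < crate-6: crate-12 < crate-10 < crate-2 < crate-1 < crate-9 < crate-7 < crate-6.
So crate-6 is heavier.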